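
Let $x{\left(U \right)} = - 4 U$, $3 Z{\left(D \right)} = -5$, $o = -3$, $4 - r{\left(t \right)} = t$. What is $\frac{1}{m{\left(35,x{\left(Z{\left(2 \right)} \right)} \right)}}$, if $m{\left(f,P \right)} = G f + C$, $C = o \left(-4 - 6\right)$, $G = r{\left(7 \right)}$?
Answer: $- \frac{1}{75} \approx -0.013333$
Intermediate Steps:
$r{\left(t \right)} = 4 - t$
$G = -3$ ($G = 4 - 7 = -3$)
$Z{\left(D \right)} = - \frac{5}{3}$ ($Z{\left(D \right)} = \frac{1}{3} \left(-5\right) = - \frac{5}{3}$)
$C = 30$ ($C = - 3 \left(-4 - 6\right) = \left(-3\right) \left(-10\right) = 30$)
$m{\left(f,P \right)} = 30 - 3 f$ ($m{\left(f,P \right)} = - 3 f + 30 = 30 - 3 f$)
$\frac{1}{m{\left(35,x{\left(Z{\left(2 \right)} \right)} \right)}} = \frac{1}{30 - 105} = \frac{1}{-75} = - \frac{1}{75}$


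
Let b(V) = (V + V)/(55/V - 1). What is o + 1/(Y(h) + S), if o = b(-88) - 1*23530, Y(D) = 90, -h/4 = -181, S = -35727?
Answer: -10850825047/463281 ≈ -23422.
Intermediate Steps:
h = 724 (h = -4*(-181) = 724)
b(V) = 2*V/(-1 + 55/V) (b(V) = (2*V)/(-1 + 55/V) = 2*V/(-1 + 55/V))
o = -304482/13 (o = -2*(-88)²/(-55 - 88) - 1*23530 = -2*7744/(-143) - 23530 = -2*7744*(-1/143) - 23530 = 1408/13 - 23530 = -304482/13 ≈ -23422.)
o + 1/(Y(h) + S) = -304482/13 + 1/(90 - 35727) = -304482/13 + 1/(-35637) = -304482/13 - 1/35637 = -10850825047/463281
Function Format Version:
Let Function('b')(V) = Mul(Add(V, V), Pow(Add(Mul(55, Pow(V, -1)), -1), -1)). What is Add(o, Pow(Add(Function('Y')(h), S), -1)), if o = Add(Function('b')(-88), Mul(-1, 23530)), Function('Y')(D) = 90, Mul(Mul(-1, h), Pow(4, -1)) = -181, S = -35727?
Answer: Rational(-10850825047, 463281) ≈ -23422.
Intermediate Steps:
h = 724 (h = Mul(-4, -181) = 724)
Function('b')(V) = Mul(2, V, Pow(Add(-1, Mul(55, Pow(V, -1))), -1)) (Function('b')(V) = Mul(Mul(2, V), Pow(Add(-1, Mul(55, Pow(V, -1))), -1)) = Mul(2, V, Pow(Add(-1, Mul(55, Pow(V, -1))), -1)))
o = Rational(-304482, 13) (o = Add(Mul(-2, Pow(-88, 2), Pow(Add(-55, -88), -1)), Mul(-1, 23530)) = Add(Mul(-2, 7744, Pow(-143, -1)), -23530) = Add(Mul(-2, 7744, Rational(-1, 143)), -23530) = Add(Rational(1408, 13), -23530) = Rational(-304482, 13) ≈ -23422.)
Add(o, Pow(Add(Function('Y')(h), S), -1)) = Add(Rational(-304482, 13), Pow(Add(90, -35727), -1)) = Add(Rational(-304482, 13), Pow(-35637, -1)) = Add(Rational(-304482, 13), Rational(-1, 35637)) = Rational(-10850825047, 463281)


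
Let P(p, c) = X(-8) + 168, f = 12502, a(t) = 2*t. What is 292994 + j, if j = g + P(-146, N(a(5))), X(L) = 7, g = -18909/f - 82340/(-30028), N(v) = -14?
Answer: 27514763080673/93852514 ≈ 2.9317e+5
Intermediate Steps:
g = 115403807/93852514 (g = -18909/12502 - 82340/(-30028) = -18909*1/12502 - 82340*(-1/30028) = -18909/12502 + 20585/7507 = 115403807/93852514 ≈ 1.2296)
P(p, c) = 175 (P(p, c) = 7 + 168 = 175)
j = 16539593757/93852514 (j = 115403807/93852514 + 175 = 16539593757/93852514 ≈ 176.23)
292994 + j = 292994 + 16539593757/93852514 = 27514763080673/93852514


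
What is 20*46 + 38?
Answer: 958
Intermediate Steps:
20*46 + 38 = 920 + 38 = 958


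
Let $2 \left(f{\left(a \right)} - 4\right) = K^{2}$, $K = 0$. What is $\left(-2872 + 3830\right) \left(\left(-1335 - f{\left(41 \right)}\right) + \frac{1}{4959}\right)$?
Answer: $- \frac{6361215800}{4959} \approx -1.2828 \cdot 10^{6}$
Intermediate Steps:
$f{\left(a \right)} = 4$ ($f{\left(a \right)} = 4 + \frac{0^{2}}{2} = 4 + \frac{1}{2} \cdot 0 = 4 + 0 = 4$)
$\left(-2872 + 3830\right) \left(\left(-1335 - f{\left(41 \right)}\right) + \frac{1}{4959}\right) = \left(-2872 + 3830\right) \left(\left(-1335 - 4\right) + \frac{1}{4959}\right) = 958 \left(\left(-1335 - 4\right) + \frac{1}{4959}\right) = 958 \left(-1339 + \frac{1}{4959}\right) = 958 \left(- \frac{6640100}{4959}\right) = - \frac{6361215800}{4959}$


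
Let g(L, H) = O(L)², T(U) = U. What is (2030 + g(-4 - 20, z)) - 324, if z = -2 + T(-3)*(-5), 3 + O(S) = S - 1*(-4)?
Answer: 2235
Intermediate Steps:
O(S) = 1 + S (O(S) = -3 + (S - 1*(-4)) = -3 + (S + 4) = -3 + (4 + S) = 1 + S)
z = 13 (z = -2 - 3*(-5) = -2 + 15 = 13)
g(L, H) = (1 + L)²
(2030 + g(-4 - 20, z)) - 324 = (2030 + (1 + (-4 - 20))²) - 324 = (2030 + (1 - 24)²) - 324 = (2030 + (-23)²) - 324 = (2030 + 529) - 324 = 2559 - 324 = 2235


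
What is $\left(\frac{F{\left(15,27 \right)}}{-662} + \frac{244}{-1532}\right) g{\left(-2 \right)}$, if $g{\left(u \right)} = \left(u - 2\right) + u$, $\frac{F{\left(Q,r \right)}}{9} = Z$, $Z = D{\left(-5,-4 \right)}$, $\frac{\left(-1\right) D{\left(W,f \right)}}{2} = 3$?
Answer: $\frac{59100}{126773} \approx 0.46619$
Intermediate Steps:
$D{\left(W,f \right)} = -6$ ($D{\left(W,f \right)} = \left(-2\right) 3 = -6$)
$Z = -6$
$F{\left(Q,r \right)} = -54$ ($F{\left(Q,r \right)} = 9 \left(-6\right) = -54$)
$g{\left(u \right)} = -2 + 2 u$ ($g{\left(u \right)} = \left(-2 + u\right) + u = -2 + 2 u$)
$\left(\frac{F{\left(15,27 \right)}}{-662} + \frac{244}{-1532}\right) g{\left(-2 \right)} = \left(- \frac{54}{-662} + \frac{244}{-1532}\right) \left(-2 + 2 \left(-2\right)\right) = \left(\left(-54\right) \left(- \frac{1}{662}\right) + 244 \left(- \frac{1}{1532}\right)\right) \left(-2 - 4\right) = \left(\frac{27}{331} - \frac{61}{383}\right) \left(-6\right) = \left(- \frac{9850}{126773}\right) \left(-6\right) = \frac{59100}{126773}$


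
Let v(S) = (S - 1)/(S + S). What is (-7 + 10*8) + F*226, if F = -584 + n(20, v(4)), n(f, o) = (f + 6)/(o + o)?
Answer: -372229/3 ≈ -1.2408e+5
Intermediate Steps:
v(S) = (-1 + S)/(2*S) (v(S) = (-1 + S)/((2*S)) = (-1 + S)*(1/(2*S)) = (-1 + S)/(2*S))
n(f, o) = (6 + f)/(2*o) (n(f, o) = (6 + f)/((2*o)) = (6 + f)*(1/(2*o)) = (6 + f)/(2*o))
F = -1648/3 (F = -584 + (6 + 20)/(2*(((½)*(-1 + 4)/4))) = -584 + (½)*26/((½)*(¼)*3) = -584 + (½)*26/(3/8) = -584 + (½)*(8/3)*26 = -584 + 104/3 = -1648/3 ≈ -549.33)
(-7 + 10*8) + F*226 = (-7 + 10*8) - 1648/3*226 = (-7 + 80) - 372448/3 = 73 - 372448/3 = -372229/3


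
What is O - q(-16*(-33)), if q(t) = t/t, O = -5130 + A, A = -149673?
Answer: -154804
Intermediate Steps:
O = -154803 (O = -5130 - 149673 = -154803)
q(t) = 1
O - q(-16*(-33)) = -154803 - 1*1 = -154803 - 1 = -154804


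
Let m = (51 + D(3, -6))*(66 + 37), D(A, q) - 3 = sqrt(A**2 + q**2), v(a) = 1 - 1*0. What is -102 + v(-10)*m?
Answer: 5460 + 309*sqrt(5) ≈ 6150.9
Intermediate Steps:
v(a) = 1 (v(a) = 1 + 0 = 1)
D(A, q) = 3 + sqrt(A**2 + q**2)
m = 5562 + 309*sqrt(5) (m = (51 + (3 + sqrt(3**2 + (-6)**2)))*(66 + 37) = (51 + (3 + sqrt(9 + 36)))*103 = (51 + (3 + sqrt(45)))*103 = (51 + (3 + 3*sqrt(5)))*103 = (54 + 3*sqrt(5))*103 = 5562 + 309*sqrt(5) ≈ 6252.9)
-102 + v(-10)*m = -102 + 1*(5562 + 309*sqrt(5)) = -102 + (5562 + 309*sqrt(5)) = 5460 + 309*sqrt(5)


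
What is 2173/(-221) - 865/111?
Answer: -432368/24531 ≈ -17.625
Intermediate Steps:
2173/(-221) - 865/111 = 2173*(-1/221) - 865*1/111 = -2173/221 - 865/111 = -432368/24531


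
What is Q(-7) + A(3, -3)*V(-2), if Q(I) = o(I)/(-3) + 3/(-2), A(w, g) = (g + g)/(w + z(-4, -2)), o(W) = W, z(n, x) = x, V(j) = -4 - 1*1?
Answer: 185/6 ≈ 30.833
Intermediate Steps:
V(j) = -5 (V(j) = -4 - 1 = -5)
A(w, g) = 2*g/(-2 + w) (A(w, g) = (g + g)/(w - 2) = (2*g)/(-2 + w) = 2*g/(-2 + w))
Q(I) = -3/2 - I/3 (Q(I) = I/(-3) + 3/(-2) = I*(-⅓) + 3*(-½) = -I/3 - 3/2 = -3/2 - I/3)
Q(-7) + A(3, -3)*V(-2) = (-3/2 - ⅓*(-7)) + (2*(-3)/(-2 + 3))*(-5) = (-3/2 + 7/3) + (2*(-3)/1)*(-5) = ⅚ + (2*(-3)*1)*(-5) = ⅚ - 6*(-5) = ⅚ + 30 = 185/6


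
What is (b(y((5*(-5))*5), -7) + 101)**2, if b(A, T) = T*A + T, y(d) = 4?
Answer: 4356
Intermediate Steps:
b(A, T) = T + A*T (b(A, T) = A*T + T = T + A*T)
(b(y((5*(-5))*5), -7) + 101)**2 = (-7*(1 + 4) + 101)**2 = (-7*5 + 101)**2 = (-35 + 101)**2 = 66**2 = 4356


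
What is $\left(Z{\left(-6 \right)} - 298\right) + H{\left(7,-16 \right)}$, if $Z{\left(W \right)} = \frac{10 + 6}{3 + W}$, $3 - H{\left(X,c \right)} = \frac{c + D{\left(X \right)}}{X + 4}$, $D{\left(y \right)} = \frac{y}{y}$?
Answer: $- \frac{9866}{33} \approx -298.97$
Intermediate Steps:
$D{\left(y \right)} = 1$
$H{\left(X,c \right)} = 3 - \frac{1 + c}{4 + X}$ ($H{\left(X,c \right)} = 3 - \frac{c + 1}{X + 4} = 3 - \frac{1 + c}{4 + X}$)
$Z{\left(W \right)} = \frac{16}{3 + W}$
$\left(Z{\left(-6 \right)} - 298\right) + H{\left(7,-16 \right)} = \left(\frac{16}{3 - 6} - 298\right) + \frac{11 - -16 + 3 \cdot 7}{4 + 7} = \left(\frac{16}{-3} - 298\right) + \frac{11 + 16 + 21}{11} = \left(16 \left(- \frac{1}{3}\right) - 298\right) + \frac{1}{11} \cdot 48 = \left(- \frac{16}{3} - 298\right) + \frac{48}{11} = - \frac{910}{3} + \frac{48}{11} = - \frac{9866}{33}$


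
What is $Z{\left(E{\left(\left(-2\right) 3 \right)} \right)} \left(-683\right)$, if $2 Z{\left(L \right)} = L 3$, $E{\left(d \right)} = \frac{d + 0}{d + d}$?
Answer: $- \frac{2049}{4} \approx -512.25$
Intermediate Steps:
$E{\left(d \right)} = \frac{1}{2}$ ($E{\left(d \right)} = \frac{d}{2 d} = d \frac{1}{2 d} = \frac{1}{2}$)
$Z{\left(L \right)} = \frac{3 L}{2}$ ($Z{\left(L \right)} = \frac{L 3}{2} = \frac{3 L}{2}$)
$Z{\left(E{\left(\left(-2\right) 3 \right)} \right)} \left(-683\right) = \frac{3}{2} \cdot \frac{1}{2} \left(-683\right) = \frac{3}{4} \left(-683\right) = - \frac{2049}{4}$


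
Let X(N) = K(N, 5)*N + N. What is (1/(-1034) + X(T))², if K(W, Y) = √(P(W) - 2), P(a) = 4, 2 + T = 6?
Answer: 51311217/1069156 + 16540*√2/517 ≈ 93.236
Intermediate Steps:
T = 4 (T = -2 + 6 = 4)
K(W, Y) = √2 (K(W, Y) = √(4 - 2) = √2)
X(N) = N + N*√2 (X(N) = √2*N + N = N*√2 + N = N + N*√2)
(1/(-1034) + X(T))² = (1/(-1034) + 4*(1 + √2))² = (-1/1034 + (4 + 4*√2))² = (4135/1034 + 4*√2)²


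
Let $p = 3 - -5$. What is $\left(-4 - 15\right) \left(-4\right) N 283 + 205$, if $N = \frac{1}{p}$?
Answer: $\frac{5787}{2} \approx 2893.5$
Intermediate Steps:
$p = 8$ ($p = 3 + 5 = 8$)
$N = \frac{1}{8} \approx 0.125$
$\left(-4 - 15\right) \left(-4\right) N 283 + 205 = \left(-4 - 15\right) \left(-4\right) \frac{1}{8} \cdot 283 + 205 = \left(-19\right) \left(-4\right) \frac{1}{8} \cdot 283 + 205 = 76 \cdot \frac{1}{8} \cdot 283 + 205 = \frac{19}{2} \cdot 283 + 205 = \frac{5377}{2} + 205 = \frac{5787}{2}$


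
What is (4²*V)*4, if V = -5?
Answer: -320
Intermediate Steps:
(4²*V)*4 = (4²*(-5))*4 = (16*(-5))*4 = -80*4 = -320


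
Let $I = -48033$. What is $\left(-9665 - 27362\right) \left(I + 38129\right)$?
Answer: $366715408$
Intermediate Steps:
$\left(-9665 - 27362\right) \left(I + 38129\right) = \left(-9665 - 27362\right) \left(-48033 + 38129\right) = \left(-37027\right) \left(-9904\right) = 366715408$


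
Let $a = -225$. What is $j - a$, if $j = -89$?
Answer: $136$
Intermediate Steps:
$j - a = -89 - -225 = -89 + 225 = 136$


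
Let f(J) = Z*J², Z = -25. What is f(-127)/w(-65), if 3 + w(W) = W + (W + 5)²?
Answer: -403225/3532 ≈ -114.16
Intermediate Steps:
f(J) = -25*J²
w(W) = -3 + W + (5 + W)² (w(W) = -3 + (W + (W + 5)²) = -3 + (W + (5 + W)²) = -3 + W + (5 + W)²)
f(-127)/w(-65) = (-25*(-127)²)/(-3 - 65 + (5 - 65)²) = (-25*16129)/(-3 - 65 + (-60)²) = -403225/(-3 - 65 + 3600) = -403225/3532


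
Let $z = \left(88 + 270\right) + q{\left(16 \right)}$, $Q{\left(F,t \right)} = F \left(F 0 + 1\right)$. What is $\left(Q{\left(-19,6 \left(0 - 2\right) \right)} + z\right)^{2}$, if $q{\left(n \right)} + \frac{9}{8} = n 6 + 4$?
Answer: $\frac{12271009}{64} \approx 1.9173 \cdot 10^{5}$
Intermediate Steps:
$q{\left(n \right)} = \frac{23}{8} + 6 n$ ($q{\left(n \right)} = - \frac{9}{8} + \left(n 6 + 4\right) = - \frac{9}{8} + \left(6 n + 4\right) = - \frac{9}{8} + \left(4 + 6 n\right) = \frac{23}{8} + 6 n$)
$Q{\left(F,t \right)} = F$ ($Q{\left(F,t \right)} = F \left(0 + 1\right) = F 1 = F$)
$z = \frac{3655}{8}$ ($z = \left(88 + 270\right) + \left(\frac{23}{8} + 6 \cdot 16\right) = 358 + \left(\frac{23}{8} + 96\right) = 358 + \frac{791}{8} = \frac{3655}{8} \approx 456.88$)
$\left(Q{\left(-19,6 \left(0 - 2\right) \right)} + z\right)^{2} = \left(-19 + \frac{3655}{8}\right)^{2} = \left(\frac{3503}{8}\right)^{2} = \frac{12271009}{64}$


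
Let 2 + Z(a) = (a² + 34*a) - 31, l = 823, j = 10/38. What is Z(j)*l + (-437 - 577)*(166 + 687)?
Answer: -319369596/361 ≈ -8.8468e+5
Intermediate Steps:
j = 5/19 (j = 10*(1/38) = 5/19 ≈ 0.26316)
Z(a) = -33 + a² + 34*a (Z(a) = -2 + ((a² + 34*a) - 31) = -2 + (-31 + a² + 34*a) = -33 + a² + 34*a)
Z(j)*l + (-437 - 577)*(166 + 687) = (-33 + (5/19)² + 34*(5/19))*823 + (-437 - 577)*(166 + 687) = (-33 + 25/361 + 170/19)*823 - 1014*853 = -8658/361*823 - 864942 = -7125534/361 - 864942 = -319369596/361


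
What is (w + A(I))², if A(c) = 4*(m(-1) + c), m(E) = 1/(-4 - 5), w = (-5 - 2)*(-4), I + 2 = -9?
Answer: 21904/81 ≈ 270.42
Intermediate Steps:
I = -11 (I = -2 - 9 = -11)
w = 28 (w = -7*(-4) = 28)
m(E) = -⅑ (m(E) = 1/(-9) = -⅑)
A(c) = -4/9 + 4*c (A(c) = 4*(-⅑ + c) = -4/9 + 4*c)
(w + A(I))² = (28 + (-4/9 + 4*(-11)))² = (28 + (-4/9 - 44))² = (28 - 400/9)² = (-148/9)² = 21904/81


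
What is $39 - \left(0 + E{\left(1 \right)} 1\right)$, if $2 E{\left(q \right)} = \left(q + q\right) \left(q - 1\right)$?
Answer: $39$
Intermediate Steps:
$E{\left(q \right)} = q \left(-1 + q\right)$ ($E{\left(q \right)} = \frac{\left(q + q\right) \left(q - 1\right)}{2} = \frac{2 q \left(-1 + q\right)}{2} = q \left(-1 + q\right)$)
$39 - \left(0 + E{\left(1 \right)} 1\right) = 39 - \left(0 + 1 \left(-1 + 1\right) 1\right) = 39 - \left(0 + 1 \cdot 0 \cdot 1\right) = 39 - \left(0 + 0 \cdot 1\right) = 39 - \left(0 + 0\right) = 39 - 0 = 39 + 0 = 39$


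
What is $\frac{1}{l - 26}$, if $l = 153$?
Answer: $\frac{1}{127} \approx 0.007874$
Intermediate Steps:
$\frac{1}{l - 26} = \frac{1}{153 - 26} = \frac{1}{127}$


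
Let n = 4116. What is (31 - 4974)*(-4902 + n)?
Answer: 3885198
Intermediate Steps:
(31 - 4974)*(-4902 + n) = (31 - 4974)*(-4902 + 4116) = -4943*(-786) = 3885198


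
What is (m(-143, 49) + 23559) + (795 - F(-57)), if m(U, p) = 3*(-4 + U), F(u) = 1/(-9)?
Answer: 215218/9 ≈ 23913.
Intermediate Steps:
F(u) = -⅑
m(U, p) = -12 + 3*U
(m(-143, 49) + 23559) + (795 - F(-57)) = ((-12 + 3*(-143)) + 23559) + (795 - 1*(-⅑)) = ((-12 - 429) + 23559) + (795 + ⅑) = (-441 + 23559) + 7156/9 = 23118 + 7156/9 = 215218/9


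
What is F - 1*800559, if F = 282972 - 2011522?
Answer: -2529109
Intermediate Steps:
F = -1728550
F - 1*800559 = -1728550 - 1*800559 = -1728550 - 800559 = -2529109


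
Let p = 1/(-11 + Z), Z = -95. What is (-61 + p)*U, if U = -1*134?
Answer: 433289/53 ≈ 8175.3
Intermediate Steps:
p = -1/106 (p = 1/(-11 - 95) = 1/(-106) = -1/106 ≈ -0.0094340)
U = -134
(-61 + p)*U = (-61 - 1/106)*(-134) = -6467/106*(-134) = 433289/53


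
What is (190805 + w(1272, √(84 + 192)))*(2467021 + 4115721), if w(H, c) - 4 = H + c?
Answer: 1264419666102 + 13165484*√69 ≈ 1.2645e+12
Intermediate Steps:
w(H, c) = 4 + H + c (w(H, c) = 4 + (H + c) = 4 + H + c)
(190805 + w(1272, √(84 + 192)))*(2467021 + 4115721) = (190805 + (4 + 1272 + √(84 + 192)))*(2467021 + 4115721) = (190805 + (4 + 1272 + √276))*6582742 = (190805 + (4 + 1272 + 2*√69))*6582742 = (190805 + (1276 + 2*√69))*6582742 = (192081 + 2*√69)*6582742 = 1264419666102 + 13165484*√69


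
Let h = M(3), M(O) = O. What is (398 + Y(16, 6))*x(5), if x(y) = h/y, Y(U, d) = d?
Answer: 1212/5 ≈ 242.40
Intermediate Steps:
h = 3
x(y) = 3/y
(398 + Y(16, 6))*x(5) = (398 + 6)*(3/5) = 404*(3*(⅕)) = 404*(⅗) = 1212/5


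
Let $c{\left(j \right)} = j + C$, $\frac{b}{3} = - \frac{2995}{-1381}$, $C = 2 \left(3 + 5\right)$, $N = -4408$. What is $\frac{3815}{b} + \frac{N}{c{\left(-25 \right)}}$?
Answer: $\frac{5801501}{5391} \approx 1076.1$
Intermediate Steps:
$C = 16$ ($C = 2 \cdot 8 = 16$)
$b = \frac{8985}{1381}$ ($b = 3 \left(- \frac{2995}{-1381}\right) = 3 \left(\left(-2995\right) \left(- \frac{1}{1381}\right)\right) = 3 \cdot \frac{2995}{1381} = \frac{8985}{1381} \approx 6.5062$)
$c{\left(j \right)} = 16 + j$ ($c{\left(j \right)} = j + 16 = 16 + j$)
$\frac{3815}{b} + \frac{N}{c{\left(-25 \right)}} = \frac{3815}{\frac{8985}{1381}} - \frac{4408}{16 - 25} = 3815 \cdot \frac{1381}{8985} - \frac{4408}{-9} = \frac{1053703}{1797} - - \frac{4408}{9} = \frac{1053703}{1797} + \frac{4408}{9} = \frac{5801501}{5391}$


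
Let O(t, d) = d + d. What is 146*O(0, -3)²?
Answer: 5256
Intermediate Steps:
O(t, d) = 2*d
146*O(0, -3)² = 146*(2*(-3))² = 146*(-6)² = 146*36 = 5256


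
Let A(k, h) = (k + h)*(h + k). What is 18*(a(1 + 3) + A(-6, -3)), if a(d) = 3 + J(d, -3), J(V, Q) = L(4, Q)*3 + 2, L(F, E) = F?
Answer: 1764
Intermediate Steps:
A(k, h) = (h + k)**2 (A(k, h) = (h + k)*(h + k) = (h + k)**2)
J(V, Q) = 14 (J(V, Q) = 4*3 + 2 = 12 + 2 = 14)
a(d) = 17 (a(d) = 3 + 14 = 17)
18*(a(1 + 3) + A(-6, -3)) = 18*(17 + (-3 - 6)**2) = 18*(17 + (-9)**2) = 18*(17 + 81) = 18*98 = 1764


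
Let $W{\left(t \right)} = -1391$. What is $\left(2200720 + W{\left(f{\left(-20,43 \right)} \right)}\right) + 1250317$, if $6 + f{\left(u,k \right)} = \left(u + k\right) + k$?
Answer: $3449646$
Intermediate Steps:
$f{\left(u,k \right)} = -6 + u + 2 k$ ($f{\left(u,k \right)} = -6 + \left(\left(u + k\right) + k\right) = -6 + \left(\left(k + u\right) + k\right) = -6 + \left(u + 2 k\right) = -6 + u + 2 k$)
$\left(2200720 + W{\left(f{\left(-20,43 \right)} \right)}\right) + 1250317 = \left(2200720 - 1391\right) + 1250317 = 2199329 + 1250317 = 3449646$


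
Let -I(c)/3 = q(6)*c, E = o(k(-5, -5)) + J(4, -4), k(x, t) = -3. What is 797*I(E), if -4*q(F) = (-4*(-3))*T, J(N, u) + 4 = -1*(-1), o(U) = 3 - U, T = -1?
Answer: -21519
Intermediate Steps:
J(N, u) = -3 (J(N, u) = -4 - 1*(-1) = -4 + 1 = -3)
q(F) = 3 (q(F) = -(-4*(-3))*(-1)/4 = -3*(-1) = -1/4*(-12) = 3)
E = 3 (E = (3 - 1*(-3)) - 3 = (3 + 3) - 3 = 6 - 3 = 3)
I(c) = -9*c
797*I(E) = 797*(-9*3) = 797*(-27) = -21519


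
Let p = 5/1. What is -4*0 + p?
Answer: 5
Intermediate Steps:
p = 5 (p = 5*1 = 5)
-4*0 + p = -4*0 + 5 = 0 + 5 = 5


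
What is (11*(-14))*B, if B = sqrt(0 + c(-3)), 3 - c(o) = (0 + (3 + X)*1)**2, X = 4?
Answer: -154*I*sqrt(46) ≈ -1044.5*I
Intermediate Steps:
c(o) = -46 (c(o) = 3 - (0 + (3 + 4)*1)**2 = 3 - (0 + 7*1)**2 = 3 - (0 + 7)**2 = 3 - 1*7**2 = 3 - 1*49 = 3 - 49 = -46)
B = I*sqrt(46) (B = sqrt(0 - 46) = sqrt(-46) = I*sqrt(46) ≈ 6.7823*I)
(11*(-14))*B = (11*(-14))*(I*sqrt(46)) = -154*I*sqrt(46)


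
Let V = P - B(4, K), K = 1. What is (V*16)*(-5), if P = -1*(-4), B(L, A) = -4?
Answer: -640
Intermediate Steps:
P = 4
V = 8 (V = 4 - 1*(-4) = 4 + 4 = 8)
(V*16)*(-5) = (8*16)*(-5) = 128*(-5) = -640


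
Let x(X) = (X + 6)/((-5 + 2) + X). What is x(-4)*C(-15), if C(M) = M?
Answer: 30/7 ≈ 4.2857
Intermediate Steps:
x(X) = (6 + X)/(-3 + X)
x(-4)*C(-15) = ((6 - 4)/(-3 - 4))*(-15) = (2/(-7))*(-15) = -⅐*2*(-15) = -2/7*(-15) = 30/7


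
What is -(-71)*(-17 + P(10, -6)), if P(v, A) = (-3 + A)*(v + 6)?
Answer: -11431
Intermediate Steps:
P(v, A) = (-3 + A)*(6 + v)
-(-71)*(-17 + P(10, -6)) = -(-71)*(-17 + (-18 - 3*10 + 6*(-6) - 6*10)) = -(-71)*(-17 + (-18 - 30 - 36 - 60)) = -(-71)*(-17 - 144) = -(-71)*(-161) = -1*11431 = -11431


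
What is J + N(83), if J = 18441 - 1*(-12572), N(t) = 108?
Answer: 31121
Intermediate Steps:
J = 31013 (J = 18441 + 12572 = 31013)
J + N(83) = 31013 + 108 = 31121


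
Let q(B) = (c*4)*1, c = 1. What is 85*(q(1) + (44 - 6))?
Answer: 3570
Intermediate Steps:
q(B) = 4 (q(B) = (1*4)*1 = 4*1 = 4)
85*(q(1) + (44 - 6)) = 85*(4 + (44 - 6)) = 85*(4 + 38) = 85*42 = 3570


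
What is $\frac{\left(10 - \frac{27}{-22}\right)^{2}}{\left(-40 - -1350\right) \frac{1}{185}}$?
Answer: $\frac{2257333}{126808} \approx 17.801$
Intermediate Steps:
$\frac{\left(10 - \frac{27}{-22}\right)^{2}}{\left(-40 - -1350\right) \frac{1}{185}} = \frac{\left(10 - - \frac{27}{22}\right)^{2}}{\left(-40 + 1350\right) \frac{1}{185}} = \frac{\left(10 + \frac{27}{22}\right)^{2}}{1310 \cdot \frac{1}{185}} = \frac{\left(\frac{247}{22}\right)^{2}}{\frac{262}{37}} = \frac{61009}{484} \cdot \frac{37}{262} = \frac{2257333}{126808}$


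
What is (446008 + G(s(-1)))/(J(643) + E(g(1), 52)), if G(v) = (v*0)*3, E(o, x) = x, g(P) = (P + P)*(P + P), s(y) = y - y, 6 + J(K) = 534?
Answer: 111502/145 ≈ 768.98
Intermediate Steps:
J(K) = 528 (J(K) = -6 + 534 = 528)
s(y) = 0
g(P) = 4*P² (g(P) = (2*P)*(2*P) = 4*P²)
G(v) = 0 (G(v) = 0*3 = 0)
(446008 + G(s(-1)))/(J(643) + E(g(1), 52)) = (446008 + 0)/(528 + 52) = 446008/580 = 446008*(1/580) = 111502/145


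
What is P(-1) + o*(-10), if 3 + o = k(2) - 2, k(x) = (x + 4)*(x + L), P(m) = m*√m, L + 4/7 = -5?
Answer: 1850/7 - I ≈ 264.29 - 1.0*I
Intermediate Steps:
L = -39/7 (L = -4/7 - 5 = -39/7 ≈ -5.5714)
P(m) = m^(3/2)
k(x) = (4 + x)*(-39/7 + x) (k(x) = (x + 4)*(x - 39/7) = (4 + x)*(-39/7 + x))
o = -185/7 (o = -3 + ((-156/7 + 2² - 11/7*2) - 2) = -3 + ((-156/7 + 4 - 22/7) - 2) = -3 + (-150/7 - 2) = -3 - 164/7 = -185/7 ≈ -26.429)
P(-1) + o*(-10) = (-1)^(3/2) - 185/7*(-10) = -I + 1850/7 = 1850/7 - I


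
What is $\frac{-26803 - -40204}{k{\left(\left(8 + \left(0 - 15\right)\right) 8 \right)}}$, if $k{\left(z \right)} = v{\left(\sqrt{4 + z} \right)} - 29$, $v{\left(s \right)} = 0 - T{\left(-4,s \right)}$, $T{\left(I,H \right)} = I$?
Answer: $- \frac{13401}{25} \approx -536.04$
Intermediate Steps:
$v{\left(s \right)} = 4$ ($v{\left(s \right)} = 0 - -4 = 0 + 4 = 4$)
$k{\left(z \right)} = -25$ ($k{\left(z \right)} = 4 - 29 = -25$)
$\frac{-26803 - -40204}{k{\left(\left(8 + \left(0 - 15\right)\right) 8 \right)}} = \frac{-26803 - -40204}{-25} = \left(-26803 + 40204\right) \left(- \frac{1}{25}\right) = 13401 \left(- \frac{1}{25}\right) = - \frac{13401}{25}$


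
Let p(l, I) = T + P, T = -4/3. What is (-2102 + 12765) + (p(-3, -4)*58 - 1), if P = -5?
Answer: 30884/3 ≈ 10295.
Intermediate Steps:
T = -4/3 (T = -4*⅓ = -4/3 ≈ -1.3333)
p(l, I) = -19/3 (p(l, I) = -4/3 - 5 = -19/3)
(-2102 + 12765) + (p(-3, -4)*58 - 1) = (-2102 + 12765) + (-19/3*58 - 1) = 10663 + (-1102/3 - 1) = 10663 - 1105/3 = 30884/3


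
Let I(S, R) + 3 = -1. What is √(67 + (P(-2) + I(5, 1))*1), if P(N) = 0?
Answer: 3*√7 ≈ 7.9373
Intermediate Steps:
I(S, R) = -4 (I(S, R) = -3 - 1 = -4)
√(67 + (P(-2) + I(5, 1))*1) = √(67 + (0 - 4)*1) = √(67 - 4*1) = √(67 - 4) = √63 = 3*√7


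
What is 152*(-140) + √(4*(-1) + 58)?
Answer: -21280 + 3*√6 ≈ -21273.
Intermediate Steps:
152*(-140) + √(4*(-1) + 58) = -21280 + √(-4 + 58) = -21280 + √54 = -21280 + 3*√6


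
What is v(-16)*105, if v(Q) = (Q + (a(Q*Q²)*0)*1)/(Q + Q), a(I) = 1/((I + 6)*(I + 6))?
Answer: 105/2 ≈ 52.500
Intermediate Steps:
a(I) = (6 + I)⁻² (a(I) = 1/((6 + I)*(6 + I)) = 1/((6 + I)²) = (6 + I)⁻²)
v(Q) = ½ (v(Q) = (Q + (0/(6 + Q*Q²)²)*1)/(Q + Q) = (Q + (0/(6 + Q³)²)*1)/((2*Q)) = (Q + 0*1)*(1/(2*Q)) = (Q + 0)*(1/(2*Q)) = Q*(1/(2*Q)) = ½)
v(-16)*105 = (½)*105 = 105/2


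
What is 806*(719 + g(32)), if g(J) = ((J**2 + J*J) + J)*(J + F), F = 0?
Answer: 54226874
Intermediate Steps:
g(J) = J*(J + 2*J**2) (g(J) = ((J**2 + J*J) + J)*(J + 0) = ((J**2 + J**2) + J)*J = (2*J**2 + J)*J = (J + 2*J**2)*J = J*(J + 2*J**2))
806*(719 + g(32)) = 806*(719 + 32**2*(1 + 2*32)) = 806*(719 + 1024*(1 + 64)) = 806*(719 + 1024*65) = 806*(719 + 66560) = 806*67279 = 54226874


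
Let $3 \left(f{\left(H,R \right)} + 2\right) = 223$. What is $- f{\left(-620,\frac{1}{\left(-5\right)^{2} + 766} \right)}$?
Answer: $- \frac{217}{3} \approx -72.333$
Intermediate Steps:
$f{\left(H,R \right)} = \frac{217}{3}$ ($f{\left(H,R \right)} = -2 + \frac{1}{3} \cdot 223 = -2 + \frac{223}{3} = \frac{217}{3}$)
$- f{\left(-620,\frac{1}{\left(-5\right)^{2} + 766} \right)} = \left(-1\right) \frac{217}{3} = - \frac{217}{3}$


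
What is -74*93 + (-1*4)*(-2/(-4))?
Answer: -6884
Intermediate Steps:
-74*93 + (-1*4)*(-2/(-4)) = -6882 - (-8)*(-1)/4 = -6882 - 4*1/2 = -6882 - 2 = -6884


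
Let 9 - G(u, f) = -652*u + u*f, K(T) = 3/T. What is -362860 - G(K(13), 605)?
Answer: -4717438/13 ≈ -3.6288e+5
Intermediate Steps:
G(u, f) = 9 + 652*u - f*u (G(u, f) = 9 - (-652*u + u*f) = 9 - (-652*u + f*u) = 9 + (652*u - f*u) = 9 + 652*u - f*u)
-362860 - G(K(13), 605) = -362860 - (9 + 652*(3/13) - 1*605*3/13) = -362860 - (9 + 1956/13 - 1815/13) = -362860 - 1*258/13 = -362860 - 258/13 = -4717438/13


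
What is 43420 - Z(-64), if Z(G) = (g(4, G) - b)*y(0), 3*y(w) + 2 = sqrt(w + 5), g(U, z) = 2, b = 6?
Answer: 130252/3 + 4*sqrt(5)/3 ≈ 43420.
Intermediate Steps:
y(w) = -2/3 + sqrt(5 + w)/3 (y(w) = -2/3 + sqrt(w + 5)/3 = -2/3 + sqrt(5 + w)/3)
Z(G) = 8/3 - 4*sqrt(5)/3 (Z(G) = (2 - 1*6)*(-2/3 + sqrt(5 + 0)/3) = (2 - 6)*(-2/3 + sqrt(5)/3) = -4*(-2/3 + sqrt(5)/3) = 8/3 - 4*sqrt(5)/3)
43420 - Z(-64) = 43420 - (8/3 - 4*sqrt(5)/3) = 43420 + (-8/3 + 4*sqrt(5)/3) = 130252/3 + 4*sqrt(5)/3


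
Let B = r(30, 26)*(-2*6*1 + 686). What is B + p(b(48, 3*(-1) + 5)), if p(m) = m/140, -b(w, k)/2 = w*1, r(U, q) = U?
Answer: 707676/35 ≈ 20219.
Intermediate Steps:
b(w, k) = -2*w
p(m) = m/140 (p(m) = m*(1/140) = m/140)
B = 20220 (B = 30*(-2*6*1 + 686) = 30*(-12*1 + 686) = 30*(-12 + 686) = 30*674 = 20220)
B + p(b(48, 3*(-1) + 5)) = 20220 + (-2*48)/140 = 20220 + (1/140)*(-96) = 20220 - 24/35 = 707676/35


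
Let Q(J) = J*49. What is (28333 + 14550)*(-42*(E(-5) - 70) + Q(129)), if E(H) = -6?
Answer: 407945979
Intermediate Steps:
Q(J) = 49*J
(28333 + 14550)*(-42*(E(-5) - 70) + Q(129)) = (28333 + 14550)*(-42*(-6 - 70) + 49*129) = 42883*(-42*(-76) + 6321) = 42883*(3192 + 6321) = 42883*9513 = 407945979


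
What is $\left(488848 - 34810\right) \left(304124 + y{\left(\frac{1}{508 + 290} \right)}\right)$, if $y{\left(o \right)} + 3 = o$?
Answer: $\frac{18364971325207}{133} \approx 1.3808 \cdot 10^{11}$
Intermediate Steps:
$y{\left(o \right)} = -3 + o$
$\left(488848 - 34810\right) \left(304124 + y{\left(\frac{1}{508 + 290} \right)}\right) = \left(488848 - 34810\right) \left(304124 - \left(3 - \frac{1}{508 + 290}\right)\right) = 454038 \left(304124 - \left(3 - \frac{1}{798}\right)\right) = 454038 \left(304124 + \left(-3 + \frac{1}{798}\right)\right) = 454038 \left(304124 - \frac{2393}{798}\right) = 454038 \cdot \frac{242688559}{798} = \frac{18364971325207}{133}$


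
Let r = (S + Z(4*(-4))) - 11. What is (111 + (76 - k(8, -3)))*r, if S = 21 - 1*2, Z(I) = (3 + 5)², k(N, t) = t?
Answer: 13680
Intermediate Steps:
Z(I) = 64 (Z(I) = 8² = 64)
S = 19 (S = 21 - 2 = 19)
r = 72 (r = (19 + 64) - 11 = 83 - 11 = 72)
(111 + (76 - k(8, -3)))*r = (111 + (76 - 1*(-3)))*72 = (111 + (76 + 3))*72 = (111 + 79)*72 = 190*72 = 13680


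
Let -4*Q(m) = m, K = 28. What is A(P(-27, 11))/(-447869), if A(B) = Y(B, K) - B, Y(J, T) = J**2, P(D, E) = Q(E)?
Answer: -165/7165904 ≈ -2.3026e-5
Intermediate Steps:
Q(m) = -m/4
P(D, E) = -E/4
A(B) = B**2 - B
A(P(-27, 11))/(-447869) = ((-1/4*11)*(-1 - 1/4*11))/(-447869) = -11*(-1 - 11/4)/4*(-1/447869) = -11/4*(-15/4)*(-1/447869) = (165/16)*(-1/447869) = -165/7165904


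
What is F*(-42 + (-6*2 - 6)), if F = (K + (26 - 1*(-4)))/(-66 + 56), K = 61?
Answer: 546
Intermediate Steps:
F = -91/10 (F = (61 + (26 - 1*(-4)))/(-66 + 56) = (61 + (26 + 4))/(-10) = (61 + 30)*(-⅒) = 91*(-⅒) = -91/10 ≈ -9.1000)
F*(-42 + (-6*2 - 6)) = -91*(-42 + (-6*2 - 6))/10 = -91*(-42 + (-12 - 6))/10 = -91*(-42 - 18)/10 = -91/10*(-60) = 546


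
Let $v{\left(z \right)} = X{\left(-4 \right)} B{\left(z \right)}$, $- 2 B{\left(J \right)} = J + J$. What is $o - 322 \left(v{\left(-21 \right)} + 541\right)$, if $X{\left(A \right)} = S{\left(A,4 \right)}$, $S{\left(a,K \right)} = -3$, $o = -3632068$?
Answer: $-3785984$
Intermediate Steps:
$X{\left(A \right)} = -3$
$B{\left(J \right)} = - J$ ($B{\left(J \right)} = - \frac{J + J}{2} = - \frac{2 J}{2} = - J$)
$v{\left(z \right)} = 3 z$ ($v{\left(z \right)} = - 3 \left(- z\right) = 3 z$)
$o - 322 \left(v{\left(-21 \right)} + 541\right) = -3632068 - 322 \left(3 \left(-21\right) + 541\right) = -3632068 - 322 \left(-63 + 541\right) = -3632068 - 322 \cdot 478 = -3632068 - 153916 = -3785984$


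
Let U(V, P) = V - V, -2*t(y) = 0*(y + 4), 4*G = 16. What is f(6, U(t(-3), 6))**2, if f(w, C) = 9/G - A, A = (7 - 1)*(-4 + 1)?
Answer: 6561/16 ≈ 410.06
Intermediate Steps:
G = 4 (G = (1/4)*16 = 4)
A = -18 (A = 6*(-3) = -18)
t(y) = 0 (t(y) = -0*(y + 4) = -0*(4 + y) = -1/2*0 = 0)
U(V, P) = 0
f(w, C) = 81/4 (f(w, C) = 9/4 - 1*(-18) = 9*(1/4) + 18 = 9/4 + 18 = 81/4)
f(6, U(t(-3), 6))**2 = (81/4)**2 = 6561/16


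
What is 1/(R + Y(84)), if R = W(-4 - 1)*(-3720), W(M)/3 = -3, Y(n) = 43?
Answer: 1/33523 ≈ 2.9830e-5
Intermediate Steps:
W(M) = -9 (W(M) = 3*(-3) = -9)
R = 33480 (R = -9*(-3720) = 33480)
1/(R + Y(84)) = 1/(33480 + 43) = 1/33523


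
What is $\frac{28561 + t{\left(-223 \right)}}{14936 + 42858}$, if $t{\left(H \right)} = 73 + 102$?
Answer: $\frac{14368}{28897} \approx 0.49721$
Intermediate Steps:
$t{\left(H \right)} = 175$
$\frac{28561 + t{\left(-223 \right)}}{14936 + 42858} = \frac{28561 + 175}{14936 + 42858} = \frac{28736}{57794} = 28736 \cdot \frac{1}{57794} = \frac{14368}{28897}$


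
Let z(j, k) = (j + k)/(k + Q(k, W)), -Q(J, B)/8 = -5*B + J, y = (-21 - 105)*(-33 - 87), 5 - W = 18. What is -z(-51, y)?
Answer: 15069/106360 ≈ 0.14168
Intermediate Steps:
W = -13 (W = 5 - 1*18 = 5 - 18 = -13)
y = 15120 (y = -126*(-120) = 15120)
Q(J, B) = -8*J + 40*B (Q(J, B) = -8*(-5*B + J) = -8*(J - 5*B) = -8*J + 40*B)
z(j, k) = (j + k)/(-520 - 7*k) (z(j, k) = (j + k)/(k + (-8*k + 40*(-13))) = (j + k)/(k + (-8*k - 520)) = (j + k)/(k + (-520 - 8*k)) = (j + k)/(-520 - 7*k))
-z(-51, y) = -(-1*(-51) - 1*15120)/(520 + 7*15120) = -(51 - 15120)/(520 + 105840) = -(-15069)/106360 = -1*(-15069/106360) = 15069/106360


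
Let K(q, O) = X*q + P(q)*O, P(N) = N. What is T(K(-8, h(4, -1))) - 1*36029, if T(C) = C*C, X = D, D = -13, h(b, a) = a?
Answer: -23485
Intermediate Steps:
X = -13
K(q, O) = -13*q + O*q (K(q, O) = -13*q + q*O = -13*q + O*q)
T(C) = C**2
T(K(-8, h(4, -1))) - 1*36029 = (-8*(-13 - 1))**2 - 1*36029 = (-8*(-14))**2 - 36029 = 112**2 - 36029 = 12544 - 36029 = -23485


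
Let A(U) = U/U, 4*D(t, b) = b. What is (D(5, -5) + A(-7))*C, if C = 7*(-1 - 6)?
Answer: 49/4 ≈ 12.250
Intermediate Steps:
D(t, b) = b/4
A(U) = 1
C = -49 (C = 7*(-7) = -49)
(D(5, -5) + A(-7))*C = ((¼)*(-5) + 1)*(-49) = (-5/4 + 1)*(-49) = -¼*(-49) = 49/4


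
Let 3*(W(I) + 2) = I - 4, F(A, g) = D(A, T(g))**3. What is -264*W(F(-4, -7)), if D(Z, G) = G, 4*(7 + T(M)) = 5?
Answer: 140877/8 ≈ 17610.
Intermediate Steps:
T(M) = -23/4 (T(M) = -7 + (1/4)*5 = -7 + 5/4 = -23/4)
F(A, g) = -12167/64 (F(A, g) = (-23/4)**3 = -12167/64)
W(I) = -10/3 + I/3 (W(I) = -2 + (I - 4)/3 = -2 + (-4 + I)/3 = -2 + (-4/3 + I/3) = -10/3 + I/3)
-264*W(F(-4, -7)) = -264*(-10/3 + (1/3)*(-12167/64)) = -264*(-10/3 - 12167/192) = -264*(-4269/64) = 140877/8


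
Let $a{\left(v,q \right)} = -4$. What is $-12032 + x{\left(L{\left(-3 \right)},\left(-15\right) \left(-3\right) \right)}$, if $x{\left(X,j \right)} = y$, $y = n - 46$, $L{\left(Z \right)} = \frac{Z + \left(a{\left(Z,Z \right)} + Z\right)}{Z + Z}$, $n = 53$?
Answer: $-12025$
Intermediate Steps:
$L{\left(Z \right)} = \frac{-4 + 2 Z}{2 Z}$ ($L{\left(Z \right)} = \frac{Z + \left(-4 + Z\right)}{Z + Z} = \frac{-4 + 2 Z}{2 Z}$)
$y = 7$ ($y = 53 - 46 = 7$)
$x{\left(X,j \right)} = 7$
$-12032 + x{\left(L{\left(-3 \right)},\left(-15\right) \left(-3\right) \right)} = -12032 + 7 = -12025$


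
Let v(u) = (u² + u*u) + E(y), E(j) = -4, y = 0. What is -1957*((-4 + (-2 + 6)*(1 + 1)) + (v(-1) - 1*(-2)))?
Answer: -7828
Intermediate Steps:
v(u) = -4 + 2*u² (v(u) = (u² + u*u) - 4 = (u² + u²) - 4 = 2*u² - 4 = -4 + 2*u²)
-1957*((-4 + (-2 + 6)*(1 + 1)) + (v(-1) - 1*(-2))) = -1957*((-4 + (-2 + 6)*(1 + 1)) + ((-4 + 2*(-1)²) - 1*(-2))) = -1957*((-4 + 4*2) + ((-4 + 2*1) + 2)) = -1957*((-4 + 8) + ((-4 + 2) + 2)) = -1957*(4 + (-2 + 2)) = -1957*(4 + 0) = -1957*4 = -7828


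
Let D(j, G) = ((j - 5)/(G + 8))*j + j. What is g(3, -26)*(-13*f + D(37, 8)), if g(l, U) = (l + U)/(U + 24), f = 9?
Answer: -69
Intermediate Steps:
g(l, U) = (U + l)/(24 + U)
D(j, G) = j + j*(-5 + j)/(8 + G) (D(j, G) = ((-5 + j)/(8 + G))*j + j = j*(-5 + j)/(8 + G) + j = j + j*(-5 + j)/(8 + G))
g(3, -26)*(-13*f + D(37, 8)) = ((-26 + 3)/(24 - 26))*(-13*9 + 37*(3 + 8 + 37)/(8 + 8)) = (-23/(-2))*(-117 + 37*48/16) = (-1/2*(-23))*(-117 + 37*(1/16)*48) = 23*(-117 + 111)/2 = (23/2)*(-6) = -69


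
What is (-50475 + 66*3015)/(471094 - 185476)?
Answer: 49505/95206 ≈ 0.51998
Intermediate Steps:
(-50475 + 66*3015)/(471094 - 185476) = (-50475 + 198990)/285618 = 148515*(1/285618) = 49505/95206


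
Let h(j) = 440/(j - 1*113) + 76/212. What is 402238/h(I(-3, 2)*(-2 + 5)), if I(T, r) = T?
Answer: -1300435454/10501 ≈ -1.2384e+5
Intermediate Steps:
h(j) = 19/53 + 440/(-113 + j) (h(j) = 440/(j - 113) + 76*(1/212) = 440/(-113 + j) + 19/53 = 19/53 + 440/(-113 + j))
402238/h(I(-3, 2)*(-2 + 5)) = 402238/(((21173 + 19*(-3*(-2 + 5)))/(53*(-113 - 3*(-2 + 5))))) = 402238/(((21173 + 19*(-3*3))/(53*(-113 - 3*3)))) = 402238/(((21173 + 19*(-9))/(53*(-113 - 9)))) = 402238/(((1/53)*(21173 - 171)/(-122))) = 402238/(((1/53)*(-1/122)*21002)) = 402238/(-10501/3233) = 402238*(-3233/10501) = -1300435454/10501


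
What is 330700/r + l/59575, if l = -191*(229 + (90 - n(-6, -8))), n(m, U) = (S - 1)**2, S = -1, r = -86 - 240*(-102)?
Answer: 1823378749/145327255 ≈ 12.547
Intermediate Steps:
r = 24394 (r = -86 + 24480 = 24394)
n(m, U) = 4 (n(m, U) = (-1 - 1)**2 = (-2)**2 = 4)
l = -60165 (l = -191*(229 + (90 - 1*4)) = -191*(229 + (90 - 4)) = -191*(229 + 86) = -191*315 = -60165)
330700/r + l/59575 = 330700/24394 - 60165/59575 = 330700*(1/24394) - 60165*1/59575 = 165350/12197 - 12033/11915 = 1823378749/145327255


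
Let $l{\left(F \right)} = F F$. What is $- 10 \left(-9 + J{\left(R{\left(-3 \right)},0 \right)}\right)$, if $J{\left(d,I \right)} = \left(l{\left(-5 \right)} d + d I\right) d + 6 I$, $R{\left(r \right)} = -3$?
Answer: $-2160$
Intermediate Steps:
$l{\left(F \right)} = F^{2}$
$J{\left(d,I \right)} = 6 I + d \left(25 d + I d\right)$ ($J{\left(d,I \right)} = \left(\left(-5\right)^{2} d + d I\right) d + 6 I = \left(25 d + I d\right) d + 6 I = d \left(25 d + I d\right) + 6 I = 6 I + d \left(25 d + I d\right)$)
$- 10 \left(-9 + J{\left(R{\left(-3 \right)},0 \right)}\right) = - 10 \left(-9 + \left(6 \cdot 0 + 25 \left(-3\right)^{2} + 0 \left(-3\right)^{2}\right)\right) = - 10 \left(-9 + \left(0 + 25 \cdot 9 + 0 \cdot 9\right)\right) = - 10 \left(-9 + \left(0 + 225 + 0\right)\right) = - 10 \left(-9 + 225\right) = \left(-10\right) 216 = -2160$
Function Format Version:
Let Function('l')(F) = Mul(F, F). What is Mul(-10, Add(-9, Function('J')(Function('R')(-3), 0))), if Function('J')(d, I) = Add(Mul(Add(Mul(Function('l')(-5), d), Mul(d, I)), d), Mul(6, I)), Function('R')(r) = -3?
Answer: -2160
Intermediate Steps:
Function('l')(F) = Pow(F, 2)
Function('J')(d, I) = Add(Mul(6, I), Mul(d, Add(Mul(25, d), Mul(I, d)))) (Function('J')(d, I) = Add(Mul(Add(Mul(Pow(-5, 2), d), Mul(d, I)), d), Mul(6, I)) = Add(Mul(Add(Mul(25, d), Mul(I, d)), d), Mul(6, I)) = Add(Mul(d, Add(Mul(25, d), Mul(I, d))), Mul(6, I)) = Add(Mul(6, I), Mul(d, Add(Mul(25, d), Mul(I, d)))))
Mul(-10, Add(-9, Function('J')(Function('R')(-3), 0))) = Mul(-10, Add(-9, Add(Mul(6, 0), Mul(25, Pow(-3, 2)), Mul(0, Pow(-3, 2))))) = Mul(-10, Add(-9, Add(0, Mul(25, 9), Mul(0, 9)))) = Mul(-10, Add(-9, Add(0, 225, 0))) = Mul(-10, Add(-9, 225)) = Mul(-10, 216) = -2160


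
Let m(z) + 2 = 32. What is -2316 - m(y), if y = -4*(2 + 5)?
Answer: -2346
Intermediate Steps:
y = -28 (y = -4*7 = -28)
m(z) = 30 (m(z) = -2 + 32 = 30)
-2316 - m(y) = -2316 - 1*30 = -2316 - 30 = -2346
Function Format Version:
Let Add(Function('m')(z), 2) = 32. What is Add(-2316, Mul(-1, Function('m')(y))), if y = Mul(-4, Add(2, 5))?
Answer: -2346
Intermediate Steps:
y = -28 (y = Mul(-4, 7) = -28)
Function('m')(z) = 30 (Function('m')(z) = Add(-2, 32) = 30)
Add(-2316, Mul(-1, Function('m')(y))) = Add(-2316, Mul(-1, 30)) = Add(-2316, -30) = -2346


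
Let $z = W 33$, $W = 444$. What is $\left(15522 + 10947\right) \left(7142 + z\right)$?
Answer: $576865386$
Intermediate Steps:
$z = 14652$ ($z = 444 \cdot 33 = 14652$)
$\left(15522 + 10947\right) \left(7142 + z\right) = \left(15522 + 10947\right) \left(7142 + 14652\right) = 26469 \cdot 21794 = 576865386$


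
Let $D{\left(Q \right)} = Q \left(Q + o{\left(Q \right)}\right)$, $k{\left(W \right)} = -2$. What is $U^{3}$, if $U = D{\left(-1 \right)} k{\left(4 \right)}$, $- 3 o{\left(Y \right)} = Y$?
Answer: $- \frac{64}{27} \approx -2.3704$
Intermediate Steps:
$o{\left(Y \right)} = - \frac{Y}{3}$
$D{\left(Q \right)} = \frac{2 Q^{2}}{3}$ ($D{\left(Q \right)} = Q \left(Q - \frac{Q}{3}\right) = Q \frac{2 Q}{3} = \frac{2 Q^{2}}{3}$)
$U = - \frac{4}{3}$ ($U = \frac{2 \left(-1\right)^{2}}{3} \left(-2\right) = \frac{2}{3} \cdot 1 \left(-2\right) = \frac{2}{3} \left(-2\right) = - \frac{4}{3} \approx -1.3333$)
$U^{3} = \left(- \frac{4}{3}\right)^{3} = - \frac{64}{27}$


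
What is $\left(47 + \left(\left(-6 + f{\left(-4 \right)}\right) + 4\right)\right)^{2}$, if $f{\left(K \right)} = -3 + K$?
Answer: $1444$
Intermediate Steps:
$\left(47 + \left(\left(-6 + f{\left(-4 \right)}\right) + 4\right)\right)^{2} = \left(47 + \left(\left(-6 - 7\right) + 4\right)\right)^{2} = \left(47 + \left(-13 + 4\right)\right)^{2} = \left(47 - 9\right)^{2} = 38^{2} = 1444$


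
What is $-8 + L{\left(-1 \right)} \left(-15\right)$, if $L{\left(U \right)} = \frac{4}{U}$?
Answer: $52$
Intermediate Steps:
$-8 + L{\left(-1 \right)} \left(-15\right) = -8 + \frac{4}{-1} \left(-15\right) = -8 + 4 \left(-1\right) \left(-15\right) = -8 - -60 = -8 + 60 = 52$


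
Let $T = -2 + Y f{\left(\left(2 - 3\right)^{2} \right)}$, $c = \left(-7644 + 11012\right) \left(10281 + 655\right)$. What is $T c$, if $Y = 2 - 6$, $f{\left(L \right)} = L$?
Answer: $-220994688$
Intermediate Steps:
$Y = -4$ ($Y = 2 - 6 = -4$)
$c = 36832448$ ($c = 3368 \cdot 10936 = 36832448$)
$T = -6$ ($T = -2 - 4 \left(2 - 3\right)^{2} = -2 - 4 \left(-1\right)^{2} = -2 - 4 = -6$)
$T c = \left(-6\right) 36832448 = -220994688$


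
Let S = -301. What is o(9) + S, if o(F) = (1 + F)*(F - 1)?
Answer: -221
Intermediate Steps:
o(F) = (1 + F)*(-1 + F)
o(9) + S = (-1 + 9**2) - 301 = (-1 + 81) - 301 = 80 - 301 = -221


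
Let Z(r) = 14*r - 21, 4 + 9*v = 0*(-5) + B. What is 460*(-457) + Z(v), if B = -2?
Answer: -630751/3 ≈ -2.1025e+5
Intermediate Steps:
v = -2/3 (v = -4/9 + (0*(-5) - 2)/9 = -4/9 + (0 - 2)/9 = -4/9 + (1/9)*(-2) = -4/9 - 2/9 = -2/3 ≈ -0.66667)
Z(r) = -21 + 14*r
460*(-457) + Z(v) = 460*(-457) + (-21 + 14*(-2/3)) = -210220 + (-21 - 28/3) = -210220 - 91/3 = -630751/3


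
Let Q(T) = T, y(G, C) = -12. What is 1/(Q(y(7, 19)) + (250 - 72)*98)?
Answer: 1/17432 ≈ 5.7366e-5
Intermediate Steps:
1/(Q(y(7, 19)) + (250 - 72)*98) = 1/(-12 + (250 - 72)*98) = 1/(-12 + 178*98) = 1/(-12 + 17444) = 1/17432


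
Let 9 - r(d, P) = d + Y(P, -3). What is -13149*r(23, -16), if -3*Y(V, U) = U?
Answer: 197235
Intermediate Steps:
Y(V, U) = -U/3
r(d, P) = 8 - d (r(d, P) = 9 - (d - 1/3*(-3)) = 9 - (d + 1) = 9 - (1 + d) = 9 + (-1 - d) = 8 - d)
-13149*r(23, -16) = -13149*(8 - 1*23) = -13149*(8 - 23) = -13149*(-15) = 197235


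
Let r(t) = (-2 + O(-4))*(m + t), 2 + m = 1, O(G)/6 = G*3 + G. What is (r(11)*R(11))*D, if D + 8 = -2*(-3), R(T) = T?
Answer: 21560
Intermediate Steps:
O(G) = 24*G (O(G) = 6*(G*3 + G) = 6*(3*G + G) = 6*(4*G) = 24*G)
m = -1 (m = -2 + 1 = -1)
D = -2 (D = -8 - 2*(-3) = -8 + 6 = -2)
r(t) = 98 - 98*t (r(t) = (-2 + 24*(-4))*(-1 + t) = (-2 - 96)*(-1 + t) = -98*(-1 + t) = 98 - 98*t)
(r(11)*R(11))*D = ((98 - 98*11)*11)*(-2) = ((98 - 1078)*11)*(-2) = -980*11*(-2) = -10780*(-2) = 21560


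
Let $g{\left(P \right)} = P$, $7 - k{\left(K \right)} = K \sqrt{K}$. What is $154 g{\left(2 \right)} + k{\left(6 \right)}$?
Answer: $315 - 6 \sqrt{6} \approx 300.3$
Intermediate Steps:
$k{\left(K \right)} = 7 - K^{\frac{3}{2}}$ ($k{\left(K \right)} = 7 - K \sqrt{K} = 7 - K^{\frac{3}{2}}$)
$154 g{\left(2 \right)} + k{\left(6 \right)} = 154 \cdot 2 + \left(7 - 6^{\frac{3}{2}}\right) = 308 + \left(7 - 6 \sqrt{6}\right) = 315 - 6 \sqrt{6}$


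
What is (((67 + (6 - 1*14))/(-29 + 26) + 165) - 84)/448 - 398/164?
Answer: -15773/6888 ≈ -2.2899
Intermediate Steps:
(((67 + (6 - 1*14))/(-29 + 26) + 165) - 84)/448 - 398/164 = (((67 + (6 - 14))/(-3) + 165) - 84)*(1/448) - 398*1/164 = (((67 - 8)*(-⅓) + 165) - 84)*(1/448) - 199/82 = ((59*(-⅓) + 165) - 84)*(1/448) - 199/82 = ((-59/3 + 165) - 84)*(1/448) - 199/82 = (436/3 - 84)*(1/448) - 199/82 = (184/3)*(1/448) - 199/82 = 23/168 - 199/82 = -15773/6888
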